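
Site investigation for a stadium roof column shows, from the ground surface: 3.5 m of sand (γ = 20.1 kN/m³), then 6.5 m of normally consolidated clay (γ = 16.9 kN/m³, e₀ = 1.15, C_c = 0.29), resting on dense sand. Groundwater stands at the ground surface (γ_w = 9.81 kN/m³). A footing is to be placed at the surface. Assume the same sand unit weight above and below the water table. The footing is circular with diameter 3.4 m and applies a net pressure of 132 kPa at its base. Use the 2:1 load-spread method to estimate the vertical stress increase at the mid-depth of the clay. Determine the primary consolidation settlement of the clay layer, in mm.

S_c ≈ 85.2 mm

Mid-depth of clay below the ground surface: z = 3.5 + 6.5/2 = 6.75 m.
Total vertical stress at mid-clay: σ_v = 20.1×3.5 + 16.9×3.25 = 125.28 kPa.
Pore pressure: u = 9.81×(6.75 − 0) = 66.218 kPa.
Initial effective stress: σ'_0 = σ_v − u = 125.28 − 66.218 = 59.062 kPa.
Stress increase at mid-clay by the 2:1 spreading method:
Δσ ≈ qD²/(D+z)² = 132×3.4²/(3.4+6.75)² = 14.812 kPa
Final effective stress: σ'_f = σ'_0 + Δσ = 59.062 + 14.812 = 73.874 kPa.
Normally consolidated clay, so the full stress increment lies on the virgin compression line:
S_c = C_c·H/(1+e₀)·log₁₀(σ'_f/σ'_0) = 0.29×6.5/(1+1.15)×log₁₀(73.874/59.062)
    = 0.87674 × 0.097183 = 0.0852 m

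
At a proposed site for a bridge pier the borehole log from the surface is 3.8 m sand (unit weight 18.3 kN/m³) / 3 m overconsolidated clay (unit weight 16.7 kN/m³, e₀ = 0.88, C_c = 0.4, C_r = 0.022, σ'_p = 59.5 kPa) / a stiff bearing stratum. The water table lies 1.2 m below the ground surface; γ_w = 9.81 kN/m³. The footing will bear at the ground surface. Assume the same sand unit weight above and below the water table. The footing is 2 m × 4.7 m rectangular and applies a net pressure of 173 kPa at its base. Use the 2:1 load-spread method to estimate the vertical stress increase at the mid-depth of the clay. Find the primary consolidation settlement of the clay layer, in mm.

S_c ≈ 71.6 mm

Mid-depth of clay below the ground surface: z = 3.8 + 3/2 = 5.3 m.
Total vertical stress at mid-clay: σ_v = 18.3×3.8 + 16.7×1.5 = 94.59 kPa.
Pore pressure: u = 9.81×(5.3 − 1.2) = 40.221 kPa.
Initial effective stress: σ'_0 = σ_v − u = 94.59 − 40.221 = 54.369 kPa.
Stress increase at mid-clay by the 2:1 spreading method:
Δσ = qBL/((B+z)(L+z)) = 173×2×4.7/((2+5.3)(4.7+5.3)) = 22.277 kPa
Final effective stress: σ'_f = 54.369 + 22.277 = 76.646 kPa.
σ'_f = 76.646 > σ'_p = 59.5 kPa, so the stress path crosses the preconsolidation pressure — recompression up to σ'_p, then virgin compression beyond:
S_c = H/(1+e₀)·[C_r·log₁₀(σ'_p/σ'_0) + C_c·log₁₀(σ'_f/σ'_p)]
    = 3/1.88 × [0.022×log₁₀(59.5/54.369) + 0.4×log₁₀(76.646/59.5)]
    = 1.5957 × [0.00086164 + 0.043989] = 0.07157 m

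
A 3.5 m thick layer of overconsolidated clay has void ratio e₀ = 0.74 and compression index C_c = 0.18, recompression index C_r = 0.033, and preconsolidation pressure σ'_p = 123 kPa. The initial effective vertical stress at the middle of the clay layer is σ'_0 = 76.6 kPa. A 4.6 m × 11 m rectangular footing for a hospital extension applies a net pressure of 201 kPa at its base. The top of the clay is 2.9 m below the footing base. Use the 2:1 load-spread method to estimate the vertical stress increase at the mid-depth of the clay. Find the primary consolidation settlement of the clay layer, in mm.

Mid-depth of clay below the footing base: z = 2.9 + 3.5/2 = 4.65 m.
Stress increase at mid-clay by the 2:1 spreading method:
Δσ = qBL/((B+z)(L+z)) = 201×4.6×11/((4.6+4.65)(11+4.65)) = 70.257 kPa
Final effective stress: σ'_f = 76.6 + 70.257 = 146.86 kPa.
σ'_f = 146.86 > σ'_p = 123 kPa, so the stress path crosses the preconsolidation pressure — recompression up to σ'_p, then virgin compression beyond:
S_c = H/(1+e₀)·[C_r·log₁₀(σ'_p/σ'_0) + C_c·log₁₀(σ'_f/σ'_p)]
    = 3.5/1.74 × [0.033×log₁₀(123/76.6) + 0.18×log₁₀(146.86/123)]
    = 2.0115 × [0.0067873 + 0.01386] = 0.04153 m

S_c ≈ 41.5 mm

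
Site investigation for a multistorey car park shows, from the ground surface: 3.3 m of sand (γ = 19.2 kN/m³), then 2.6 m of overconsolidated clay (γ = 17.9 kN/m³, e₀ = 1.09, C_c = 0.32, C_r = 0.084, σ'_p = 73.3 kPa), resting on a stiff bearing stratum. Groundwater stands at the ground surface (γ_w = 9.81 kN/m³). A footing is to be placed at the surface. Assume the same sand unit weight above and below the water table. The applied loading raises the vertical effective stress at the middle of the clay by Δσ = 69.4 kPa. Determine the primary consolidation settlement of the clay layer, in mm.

Mid-depth of clay below the ground surface: z = 3.3 + 2.6/2 = 4.6 m.
Total vertical stress at mid-clay: σ_v = 19.2×3.3 + 17.9×1.3 = 86.63 kPa.
Pore pressure: u = 9.81×(4.6 − 0) = 45.126 kPa.
Initial effective stress: σ'_0 = σ_v − u = 86.63 − 45.126 = 41.504 kPa.
Final effective stress: σ'_f = 41.504 + 69.4 = 110.9 kPa.
σ'_f = 110.9 > σ'_p = 73.3 kPa, so the stress path crosses the preconsolidation pressure — recompression up to σ'_p, then virgin compression beyond:
S_c = H/(1+e₀)·[C_r·log₁₀(σ'_p/σ'_0) + C_c·log₁₀(σ'_f/σ'_p)]
    = 2.6/2.09 × [0.084×log₁₀(73.3/41.504) + 0.32×log₁₀(110.9/73.3)]
    = 1.244 × [0.020749 + 0.057545] = 0.0974 m

S_c ≈ 97.4 mm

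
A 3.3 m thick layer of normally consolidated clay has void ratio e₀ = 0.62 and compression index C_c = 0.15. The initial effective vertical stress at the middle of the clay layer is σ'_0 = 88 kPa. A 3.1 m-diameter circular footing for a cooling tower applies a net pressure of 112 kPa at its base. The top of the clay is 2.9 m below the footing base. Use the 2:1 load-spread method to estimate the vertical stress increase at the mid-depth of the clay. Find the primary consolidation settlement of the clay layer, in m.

S_c ≈ 0.0252 m

Mid-depth of clay below the footing base: z = 2.9 + 3.3/2 = 4.55 m.
Stress increase at mid-clay by the 2:1 spreading method:
Δσ ≈ qD²/(D+z)² = 112×3.1²/(3.1+4.55)² = 18.392 kPa
Final effective stress: σ'_f = σ'_0 + Δσ = 88 + 18.392 = 106.39 kPa.
Normally consolidated clay, so the full stress increment lies on the virgin compression line:
S_c = C_c·H/(1+e₀)·log₁₀(σ'_f/σ'_0) = 0.15×3.3/(1+0.62)×log₁₀(106.39/88)
    = 0.30556 × 0.082418 = 0.02518 m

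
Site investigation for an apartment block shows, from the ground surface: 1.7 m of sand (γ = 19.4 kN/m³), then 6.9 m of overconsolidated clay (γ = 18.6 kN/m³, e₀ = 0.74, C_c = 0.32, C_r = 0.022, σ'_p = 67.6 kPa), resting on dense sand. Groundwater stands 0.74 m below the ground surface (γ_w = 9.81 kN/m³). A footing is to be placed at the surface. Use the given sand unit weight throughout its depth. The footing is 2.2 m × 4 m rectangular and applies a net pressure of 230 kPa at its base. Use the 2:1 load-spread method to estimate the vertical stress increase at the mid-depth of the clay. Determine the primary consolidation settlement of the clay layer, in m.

S_c ≈ 0.128 m

Mid-depth of clay below the ground surface: z = 1.7 + 6.9/2 = 5.15 m.
Total vertical stress at mid-clay: σ_v = 19.4×1.7 + 18.6×3.45 = 97.15 kPa.
Pore pressure: u = 9.81×(5.15 − 0.74) = 43.262 kPa.
Initial effective stress: σ'_0 = σ_v − u = 97.15 − 43.262 = 53.888 kPa.
Stress increase at mid-clay by the 2:1 spreading method:
Δσ = qBL/((B+z)(L+z)) = 230×2.2×4/((2.2+5.15)(4+5.15)) = 30.096 kPa
Final effective stress: σ'_f = 53.888 + 30.096 = 83.984 kPa.
σ'_f = 83.984 > σ'_p = 67.6 kPa, so the stress path crosses the preconsolidation pressure — recompression up to σ'_p, then virgin compression beyond:
S_c = H/(1+e₀)·[C_r·log₁₀(σ'_p/σ'_0) + C_c·log₁₀(σ'_f/σ'_p)]
    = 6.9/1.74 × [0.022×log₁₀(67.6/53.888) + 0.32×log₁₀(83.984/67.6)]
    = 3.9655 × [0.002166 + 0.03016] = 0.1282 m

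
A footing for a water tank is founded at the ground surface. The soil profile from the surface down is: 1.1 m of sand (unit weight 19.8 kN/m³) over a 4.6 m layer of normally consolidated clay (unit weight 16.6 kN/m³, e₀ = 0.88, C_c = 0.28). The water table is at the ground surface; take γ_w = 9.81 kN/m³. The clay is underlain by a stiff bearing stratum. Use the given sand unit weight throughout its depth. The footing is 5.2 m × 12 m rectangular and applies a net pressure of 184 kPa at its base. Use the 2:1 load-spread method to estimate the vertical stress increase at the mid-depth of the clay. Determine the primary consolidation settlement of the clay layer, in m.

S_c ≈ 0.431 m

Mid-depth of clay below the ground surface: z = 1.1 + 4.6/2 = 3.4 m.
Total vertical stress at mid-clay: σ_v = 19.8×1.1 + 16.6×2.3 = 59.96 kPa.
Pore pressure: u = 9.81×(3.4 − 0) = 33.354 kPa.
Initial effective stress: σ'_0 = σ_v − u = 59.96 − 33.354 = 26.606 kPa.
Stress increase at mid-clay by the 2:1 spreading method:
Δσ = qBL/((B+z)(L+z)) = 184×5.2×12/((5.2+3.4)(12+3.4)) = 86.693 kPa
Final effective stress: σ'_f = σ'_0 + Δσ = 26.606 + 86.693 = 113.3 kPa.
Normally consolidated clay, so the full stress increment lies on the virgin compression line:
S_c = C_c·H/(1+e₀)·log₁₀(σ'_f/σ'_0) = 0.28×4.6/(1+0.88)×log₁₀(113.3/26.606)
    = 0.68511 × 0.62925 = 0.4311 m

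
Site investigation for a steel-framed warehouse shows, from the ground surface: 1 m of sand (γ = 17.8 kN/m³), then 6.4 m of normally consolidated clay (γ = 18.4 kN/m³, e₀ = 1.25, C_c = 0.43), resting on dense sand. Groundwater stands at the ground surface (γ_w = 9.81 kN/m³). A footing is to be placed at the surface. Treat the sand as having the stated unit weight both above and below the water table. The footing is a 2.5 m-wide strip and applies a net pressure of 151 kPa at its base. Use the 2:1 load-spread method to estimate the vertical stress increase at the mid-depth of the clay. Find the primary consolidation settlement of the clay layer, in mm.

Mid-depth of clay below the ground surface: z = 1 + 6.4/2 = 4.2 m.
Total vertical stress at mid-clay: σ_v = 17.8×1 + 18.4×3.2 = 76.68 kPa.
Pore pressure: u = 9.81×(4.2 − 0) = 41.202 kPa.
Initial effective stress: σ'_0 = σ_v − u = 76.68 − 41.202 = 35.478 kPa.
Stress increase at mid-clay by the 2:1 spreading method:
Δσ = qB/(B+z) = 151×2.5/(2.5+4.2) = 56.343 kPa
Final effective stress: σ'_f = σ'_0 + Δσ = 35.478 + 56.343 = 91.821 kPa.
Normally consolidated clay, so the full stress increment lies on the virgin compression line:
S_c = C_c·H/(1+e₀)·log₁₀(σ'_f/σ'_0) = 0.43×6.4/(1+1.25)×log₁₀(91.821/35.478)
    = 1.2231 × 0.41298 = 0.5051 m

S_c ≈ 505 mm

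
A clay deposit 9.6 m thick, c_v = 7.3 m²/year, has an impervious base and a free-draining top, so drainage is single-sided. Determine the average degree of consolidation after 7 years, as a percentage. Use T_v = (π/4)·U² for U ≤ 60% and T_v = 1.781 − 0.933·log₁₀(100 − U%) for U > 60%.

Drainage path length: H_d = H = 9.6 m (single drainage).
T_v = c_v·t/H_d² = 7.3×7/9.6² = 0.55447.
T_v = 0.55447 corresponds to the U > 60% branch:
U = 1 − 10^((1.781 − T_v)/0.933)/100 = 0.7936

U ≈ 79.4 %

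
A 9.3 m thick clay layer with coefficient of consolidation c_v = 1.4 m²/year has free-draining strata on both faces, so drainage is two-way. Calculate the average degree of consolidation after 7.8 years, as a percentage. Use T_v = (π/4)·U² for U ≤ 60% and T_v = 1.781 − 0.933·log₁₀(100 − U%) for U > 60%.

Drainage path length: H_d = H/2 = 4.65 m (double drainage).
T_v = c_v·t/H_d² = 1.4×7.8/4.65² = 0.50503.
T_v = 0.50503 corresponds to the U > 60% branch:
U = 1 − 10^((1.781 − T_v)/0.933)/100 = 0.7669

U ≈ 76.7 %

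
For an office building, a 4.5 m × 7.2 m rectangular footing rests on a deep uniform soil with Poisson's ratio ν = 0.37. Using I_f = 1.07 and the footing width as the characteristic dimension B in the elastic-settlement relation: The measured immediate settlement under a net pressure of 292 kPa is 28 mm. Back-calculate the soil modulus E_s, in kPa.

S_e = q·B·(1−ν²)/E_s · I_f  ⇒  E_s = q·B·(1−ν²)·I_f / S_e.
E_s = 292 × 4.5 × 0.8631 × 1.07 / 0.028 = 43340 kPa

E_s ≈ 43300 kPa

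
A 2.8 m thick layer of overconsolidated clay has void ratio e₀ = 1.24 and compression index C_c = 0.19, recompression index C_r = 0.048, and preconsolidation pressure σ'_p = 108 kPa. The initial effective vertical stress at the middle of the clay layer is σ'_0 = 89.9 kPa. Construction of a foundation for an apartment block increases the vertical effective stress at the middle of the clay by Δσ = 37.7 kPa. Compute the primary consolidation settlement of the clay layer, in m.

S_c ≈ 0.022 m

Final effective stress: σ'_f = 89.9 + 37.7 = 127.6 kPa.
σ'_f = 127.6 > σ'_p = 108 kPa, so the stress path crosses the preconsolidation pressure — recompression up to σ'_p, then virgin compression beyond:
S_c = H/(1+e₀)·[C_r·log₁₀(σ'_p/σ'_0) + C_c·log₁₀(σ'_f/σ'_p)]
    = 2.8/2.24 × [0.048×log₁₀(108/89.9) + 0.19×log₁₀(127.6/108)]
    = 1.25 × [0.0038239 + 0.013761] = 0.02198 m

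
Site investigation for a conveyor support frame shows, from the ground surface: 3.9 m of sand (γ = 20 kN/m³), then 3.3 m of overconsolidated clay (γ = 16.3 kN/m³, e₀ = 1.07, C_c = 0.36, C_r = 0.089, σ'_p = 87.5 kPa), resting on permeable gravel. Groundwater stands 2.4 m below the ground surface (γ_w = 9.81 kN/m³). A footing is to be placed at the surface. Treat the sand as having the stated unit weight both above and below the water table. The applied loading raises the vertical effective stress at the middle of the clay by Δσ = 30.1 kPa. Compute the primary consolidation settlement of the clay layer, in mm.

S_c ≈ 53.6 mm

Mid-depth of clay below the ground surface: z = 3.9 + 3.3/2 = 5.55 m.
Total vertical stress at mid-clay: σ_v = 20×3.9 + 16.3×1.65 = 104.89 kPa.
Pore pressure: u = 9.81×(5.55 − 2.4) = 30.902 kPa.
Initial effective stress: σ'_0 = σ_v − u = 104.89 − 30.902 = 73.988 kPa.
Final effective stress: σ'_f = 73.988 + 30.1 = 104.09 kPa.
σ'_f = 104.09 > σ'_p = 87.5 kPa, so the stress path crosses the preconsolidation pressure — recompression up to σ'_p, then virgin compression beyond:
S_c = H/(1+e₀)·[C_r·log₁₀(σ'_p/σ'_0) + C_c·log₁₀(σ'_f/σ'_p)]
    = 3.3/2.07 × [0.089×log₁₀(87.5/73.988) + 0.36×log₁₀(104.09/87.5)]
    = 1.5942 × [0.0064834 + 0.027144] = 0.05361 m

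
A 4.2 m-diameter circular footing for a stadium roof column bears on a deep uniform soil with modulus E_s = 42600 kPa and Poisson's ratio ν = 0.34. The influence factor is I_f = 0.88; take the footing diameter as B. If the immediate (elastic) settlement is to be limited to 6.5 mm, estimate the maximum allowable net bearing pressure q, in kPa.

S_e = q·B·(1−ν²)/E_s · I_f  ⇒  q = S_e·E_s / (B·(1−ν²)·I_f).
q = 0.0065 × 42600 / (4.2 × 0.8844 × 0.88) = 84.71 kPa

q ≈ 84.7 kPa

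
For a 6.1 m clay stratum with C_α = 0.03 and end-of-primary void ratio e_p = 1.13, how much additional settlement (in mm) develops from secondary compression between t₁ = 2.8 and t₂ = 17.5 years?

S_s ≈ 68.4 mm

Secondary compression: S_s = C_α·H/(1+e_p)·log₁₀(t₂/t₁)
S_s = 0.03×6.1/(1+1.13)×log₁₀(17.5/2.8)
    = 0.08592 × 0.7959 = 0.06838 m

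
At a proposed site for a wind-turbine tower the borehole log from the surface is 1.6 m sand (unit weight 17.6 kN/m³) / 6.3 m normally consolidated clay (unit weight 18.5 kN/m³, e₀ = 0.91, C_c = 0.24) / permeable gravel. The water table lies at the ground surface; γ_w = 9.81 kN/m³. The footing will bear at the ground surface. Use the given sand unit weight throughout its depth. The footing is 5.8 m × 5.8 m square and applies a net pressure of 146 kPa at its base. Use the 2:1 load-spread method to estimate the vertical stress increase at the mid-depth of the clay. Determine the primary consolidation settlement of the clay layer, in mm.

Mid-depth of clay below the ground surface: z = 1.6 + 6.3/2 = 4.75 m.
Total vertical stress at mid-clay: σ_v = 17.6×1.6 + 18.5×3.15 = 86.435 kPa.
Pore pressure: u = 9.81×(4.75 − 0) = 46.598 kPa.
Initial effective stress: σ'_0 = σ_v − u = 86.435 − 46.598 = 39.837 kPa.
Stress increase at mid-clay by the 2:1 spreading method:
Δσ = qBL/((B+z)(L+z)) = 146×5.8×5.8/((5.8+4.75)(5.8+4.75)) = 44.127 kPa
Final effective stress: σ'_f = σ'_0 + Δσ = 39.837 + 44.127 = 83.964 kPa.
Normally consolidated clay, so the full stress increment lies on the virgin compression line:
S_c = C_c·H/(1+e₀)·log₁₀(σ'_f/σ'_0) = 0.24×6.3/(1+0.91)×log₁₀(83.964/39.837)
    = 0.79162 × 0.32381 = 0.2563 m

S_c ≈ 256 mm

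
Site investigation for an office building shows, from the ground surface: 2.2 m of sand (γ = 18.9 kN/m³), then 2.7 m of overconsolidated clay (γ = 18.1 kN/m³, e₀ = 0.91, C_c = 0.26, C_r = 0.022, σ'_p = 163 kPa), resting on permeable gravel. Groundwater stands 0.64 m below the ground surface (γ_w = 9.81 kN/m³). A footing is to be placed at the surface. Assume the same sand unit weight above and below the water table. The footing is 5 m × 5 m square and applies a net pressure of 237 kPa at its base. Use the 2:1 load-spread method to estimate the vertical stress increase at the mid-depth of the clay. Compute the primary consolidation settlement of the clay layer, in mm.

S_c ≈ 15.6 mm

Mid-depth of clay below the ground surface: z = 2.2 + 2.7/2 = 3.55 m.
Total vertical stress at mid-clay: σ_v = 18.9×2.2 + 18.1×1.35 = 66.015 kPa.
Pore pressure: u = 9.81×(3.55 − 0.64) = 28.547 kPa.
Initial effective stress: σ'_0 = σ_v − u = 66.015 − 28.547 = 37.468 kPa.
Stress increase at mid-clay by the 2:1 spreading method:
Δσ = qBL/((B+z)(L+z)) = 237×5×5/((5+3.55)(5+3.55)) = 81.051 kPa
Final effective stress: σ'_f = 37.468 + 81.051 = 118.52 kPa.
σ'_f = 118.52 ≤ σ'_p = 163 kPa, so the clay remains overconsolidated and only the recompression index applies:
S_c = C_r·H/(1+e₀)·log₁₀(σ'_f/σ'_0) = 0.022×2.7/1.91×log₁₀(118.52/37.468)
    = 0.031099 × 0.50013 = 0.01555 m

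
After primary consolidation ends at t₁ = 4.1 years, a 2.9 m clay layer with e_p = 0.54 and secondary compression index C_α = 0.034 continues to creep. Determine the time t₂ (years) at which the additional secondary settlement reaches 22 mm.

t₂ ≈ 9.04 years

S_s = C_α·H/(1+e_p)·log₁₀(t₂/t₁) ⇒ log₁₀(t₂/t₁) = S_s·(1+e_p)/(C_α·H).
log₁₀(t₂/t₁) = 0.022 × (1+0.54) / (0.034×2.9) = 0.3436
t₂ = t₁ × 10^0.3436 = 4.1 × 2.206 = 9.045 years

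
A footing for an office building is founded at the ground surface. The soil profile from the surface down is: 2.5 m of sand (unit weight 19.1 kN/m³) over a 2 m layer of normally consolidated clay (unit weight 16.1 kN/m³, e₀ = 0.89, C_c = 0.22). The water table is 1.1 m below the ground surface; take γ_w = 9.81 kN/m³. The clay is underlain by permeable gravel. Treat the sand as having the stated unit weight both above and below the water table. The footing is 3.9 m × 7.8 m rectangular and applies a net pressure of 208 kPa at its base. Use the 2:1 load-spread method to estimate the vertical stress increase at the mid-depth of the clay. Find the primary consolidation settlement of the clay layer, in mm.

Mid-depth of clay below the ground surface: z = 2.5 + 2/2 = 3.5 m.
Total vertical stress at mid-clay: σ_v = 19.1×2.5 + 16.1×1 = 63.85 kPa.
Pore pressure: u = 9.81×(3.5 − 1.1) = 23.544 kPa.
Initial effective stress: σ'_0 = σ_v − u = 63.85 − 23.544 = 40.306 kPa.
Stress increase at mid-clay by the 2:1 spreading method:
Δσ = qBL/((B+z)(L+z)) = 208×3.9×7.8/((3.9+3.5)(7.8+3.5)) = 75.668 kPa
Final effective stress: σ'_f = σ'_0 + Δσ = 40.306 + 75.668 = 115.97 kPa.
Normally consolidated clay, so the full stress increment lies on the virgin compression line:
S_c = C_c·H/(1+e₀)·log₁₀(σ'_f/σ'_0) = 0.22×2/(1+0.89)×log₁₀(115.97/40.306)
    = 0.2328 × 0.45898 = 0.1069 m

S_c ≈ 107 mm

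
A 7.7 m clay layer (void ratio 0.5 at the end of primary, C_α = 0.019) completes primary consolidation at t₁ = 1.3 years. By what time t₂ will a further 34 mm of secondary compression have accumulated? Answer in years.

t₂ ≈ 2.9 years

S_s = C_α·H/(1+e_p)·log₁₀(t₂/t₁) ⇒ log₁₀(t₂/t₁) = S_s·(1+e_p)/(C_α·H).
log₁₀(t₂/t₁) = 0.034 × (1+0.5) / (0.019×7.7) = 0.3486
t₂ = t₁ × 10^0.3486 = 1.3 × 2.232 = 2.901 years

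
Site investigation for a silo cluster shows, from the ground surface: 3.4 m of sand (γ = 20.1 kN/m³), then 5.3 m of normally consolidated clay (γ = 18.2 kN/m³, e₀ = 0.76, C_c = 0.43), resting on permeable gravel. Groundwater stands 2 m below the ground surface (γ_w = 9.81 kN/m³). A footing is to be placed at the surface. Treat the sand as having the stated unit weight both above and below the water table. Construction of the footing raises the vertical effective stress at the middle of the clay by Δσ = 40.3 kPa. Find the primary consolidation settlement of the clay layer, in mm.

S_c ≈ 237 mm

Mid-depth of clay below the ground surface: z = 3.4 + 5.3/2 = 6.05 m.
Total vertical stress at mid-clay: σ_v = 20.1×3.4 + 18.2×2.65 = 116.57 kPa.
Pore pressure: u = 9.81×(6.05 − 2) = 39.73 kPa.
Initial effective stress: σ'_0 = σ_v − u = 116.57 − 39.73 = 76.84 kPa.
Final effective stress: σ'_f = σ'_0 + Δσ = 76.84 + 40.3 = 117.14 kPa.
Normally consolidated clay, so the full stress increment lies on the virgin compression line:
S_c = C_c·H/(1+e₀)·log₁₀(σ'_f/σ'_0) = 0.43×5.3/(1+0.76)×log₁₀(117.14/76.84)
    = 1.2949 × 0.18312 = 0.2371 m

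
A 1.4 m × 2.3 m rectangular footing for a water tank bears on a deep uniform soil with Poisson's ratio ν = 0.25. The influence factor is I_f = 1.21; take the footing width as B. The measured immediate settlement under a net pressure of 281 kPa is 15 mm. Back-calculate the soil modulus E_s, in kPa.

E_s ≈ 29800 kPa

S_e = q·B·(1−ν²)/E_s · I_f  ⇒  E_s = q·B·(1−ν²)·I_f / S_e.
E_s = 281 × 1.4 × 0.9375 × 1.21 / 0.015 = 29750 kPa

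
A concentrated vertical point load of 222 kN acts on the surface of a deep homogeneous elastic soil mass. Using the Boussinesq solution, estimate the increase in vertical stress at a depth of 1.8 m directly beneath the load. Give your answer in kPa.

Δσ_z ≈ 32.7 kPa

Boussinesq vertical stress below a point load on an elastic half-space:
Δσ_z = 3P/(2πz²) · [1 + (r/z)²]^(−5/2)
r/z = 0/1.8 = 0; [1+(r/z)²]^(−5/2) = 1.
Δσ_z = 3×222/(2π×1.8²) × 1 = 32.715 × 1 = 32.72 kPa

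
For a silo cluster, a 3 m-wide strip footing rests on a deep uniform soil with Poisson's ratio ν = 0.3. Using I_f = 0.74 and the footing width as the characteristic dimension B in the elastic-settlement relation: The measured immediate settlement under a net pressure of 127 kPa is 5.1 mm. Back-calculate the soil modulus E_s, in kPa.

S_e = q·B·(1−ν²)/E_s · I_f  ⇒  E_s = q·B·(1−ν²)·I_f / S_e.
E_s = 127 × 3 × 0.91 × 0.74 / 0.0051 = 50310 kPa

E_s ≈ 50300 kPa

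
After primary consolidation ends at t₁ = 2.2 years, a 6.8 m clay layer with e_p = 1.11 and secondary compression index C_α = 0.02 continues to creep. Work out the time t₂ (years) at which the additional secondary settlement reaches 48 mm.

S_s = C_α·H/(1+e_p)·log₁₀(t₂/t₁) ⇒ log₁₀(t₂/t₁) = S_s·(1+e_p)/(C_α·H).
log₁₀(t₂/t₁) = 0.048 × (1+1.11) / (0.02×6.8) = 0.7447
t₂ = t₁ × 10^0.7447 = 2.2 × 5.555 = 12.22 years

t₂ ≈ 12.2 years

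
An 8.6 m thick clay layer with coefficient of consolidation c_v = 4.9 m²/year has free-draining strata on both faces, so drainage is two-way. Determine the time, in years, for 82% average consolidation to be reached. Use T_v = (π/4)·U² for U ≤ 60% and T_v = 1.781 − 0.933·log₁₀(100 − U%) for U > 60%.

t ≈ 2.3 years

Drainage path length: H_d = H/2 = 4.3 m (double drainage).
U > 60%: T_v = 1.781 − 0.933·log₁₀(100 − 82) = 0.60983.
t = T_v·H_d²/c_v = 0.60983×4.3²/4.9 = 2.301 years.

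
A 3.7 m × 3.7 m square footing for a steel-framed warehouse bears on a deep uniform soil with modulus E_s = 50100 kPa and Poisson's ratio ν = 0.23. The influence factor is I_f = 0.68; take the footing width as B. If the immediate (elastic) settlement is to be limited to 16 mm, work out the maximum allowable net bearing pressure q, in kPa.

q ≈ 336 kPa

S_e = q·B·(1−ν²)/E_s · I_f  ⇒  q = S_e·E_s / (B·(1−ν²)·I_f).
q = 0.016 × 50100 / (3.7 × 0.9471 × 0.68) = 336.4 kPa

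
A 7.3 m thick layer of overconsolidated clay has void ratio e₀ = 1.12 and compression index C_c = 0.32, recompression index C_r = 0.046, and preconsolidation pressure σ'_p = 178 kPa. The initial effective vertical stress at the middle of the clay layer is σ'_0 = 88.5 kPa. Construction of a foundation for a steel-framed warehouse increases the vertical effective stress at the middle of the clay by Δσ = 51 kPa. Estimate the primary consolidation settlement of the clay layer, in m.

Final effective stress: σ'_f = 88.5 + 51 = 139.5 kPa.
σ'_f = 139.5 ≤ σ'_p = 178 kPa, so the clay remains overconsolidated and only the recompression index applies:
S_c = C_r·H/(1+e₀)·log₁₀(σ'_f/σ'_0) = 0.046×7.3/2.12×log₁₀(139.5/88.5)
    = 0.1584 × 0.19763 = 0.0313 m

S_c ≈ 0.0313 m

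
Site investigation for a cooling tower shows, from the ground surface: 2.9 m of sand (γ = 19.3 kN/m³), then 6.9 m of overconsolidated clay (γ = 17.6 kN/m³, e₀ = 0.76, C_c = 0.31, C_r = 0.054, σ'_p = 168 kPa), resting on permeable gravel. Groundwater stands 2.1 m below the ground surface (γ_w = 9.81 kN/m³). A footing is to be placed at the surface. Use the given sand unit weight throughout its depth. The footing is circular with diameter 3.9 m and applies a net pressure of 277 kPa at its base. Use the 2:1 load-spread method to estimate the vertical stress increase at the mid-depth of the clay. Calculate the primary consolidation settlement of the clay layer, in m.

Mid-depth of clay below the ground surface: z = 2.9 + 6.9/2 = 6.35 m.
Total vertical stress at mid-clay: σ_v = 19.3×2.9 + 17.6×3.45 = 116.69 kPa.
Pore pressure: u = 9.81×(6.35 − 2.1) = 41.693 kPa.
Initial effective stress: σ'_0 = σ_v − u = 116.69 − 41.693 = 74.997 kPa.
Stress increase at mid-clay by the 2:1 spreading method:
Δσ ≈ qD²/(D+z)² = 277×3.9²/(3.9+6.35)² = 40.102 kPa
Final effective stress: σ'_f = 74.997 + 40.102 = 115.1 kPa.
σ'_f = 115.1 ≤ σ'_p = 168 kPa, so the clay remains overconsolidated and only the recompression index applies:
S_c = C_r·H/(1+e₀)·log₁₀(σ'_f/σ'_0) = 0.054×6.9/1.76×log₁₀(115.1/74.997)
    = 0.21171 × 0.18603 = 0.03938 m

S_c ≈ 0.0394 m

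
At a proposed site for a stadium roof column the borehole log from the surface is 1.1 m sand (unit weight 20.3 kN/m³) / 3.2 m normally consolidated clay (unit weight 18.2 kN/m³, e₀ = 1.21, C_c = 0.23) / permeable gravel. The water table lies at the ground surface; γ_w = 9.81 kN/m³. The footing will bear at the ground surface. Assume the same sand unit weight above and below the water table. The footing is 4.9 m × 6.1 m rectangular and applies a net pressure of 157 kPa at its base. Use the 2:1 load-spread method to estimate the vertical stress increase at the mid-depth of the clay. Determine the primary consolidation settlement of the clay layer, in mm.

S_c ≈ 193 mm

Mid-depth of clay below the ground surface: z = 1.1 + 3.2/2 = 2.7 m.
Total vertical stress at mid-clay: σ_v = 20.3×1.1 + 18.2×1.6 = 51.45 kPa.
Pore pressure: u = 9.81×(2.7 − 0) = 26.487 kPa.
Initial effective stress: σ'_0 = σ_v − u = 51.45 − 26.487 = 24.963 kPa.
Stress increase at mid-clay by the 2:1 spreading method:
Δσ = qBL/((B+z)(L+z)) = 157×4.9×6.1/((4.9+2.7)(6.1+2.7)) = 70.166 kPa
Final effective stress: σ'_f = σ'_0 + Δσ = 24.963 + 70.166 = 95.129 kPa.
Normally consolidated clay, so the full stress increment lies on the virgin compression line:
S_c = C_c·H/(1+e₀)·log₁₀(σ'_f/σ'_0) = 0.23×3.2/(1+1.21)×log₁₀(95.129/24.963)
    = 0.33303 × 0.58102 = 0.1935 m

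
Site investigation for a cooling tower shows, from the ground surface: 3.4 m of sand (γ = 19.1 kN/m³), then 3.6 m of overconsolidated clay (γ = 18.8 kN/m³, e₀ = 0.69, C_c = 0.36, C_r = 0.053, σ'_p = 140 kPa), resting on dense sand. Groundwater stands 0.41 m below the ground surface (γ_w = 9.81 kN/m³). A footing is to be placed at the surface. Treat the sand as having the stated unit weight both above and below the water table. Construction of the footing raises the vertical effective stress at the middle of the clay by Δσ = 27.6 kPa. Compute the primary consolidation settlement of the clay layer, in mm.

S_c ≈ 20.9 mm

Mid-depth of clay below the ground surface: z = 3.4 + 3.6/2 = 5.2 m.
Total vertical stress at mid-clay: σ_v = 19.1×3.4 + 18.8×1.8 = 98.78 kPa.
Pore pressure: u = 9.81×(5.2 − 0.41) = 46.99 kPa.
Initial effective stress: σ'_0 = σ_v − u = 98.78 − 46.99 = 51.79 kPa.
Final effective stress: σ'_f = 51.79 + 27.6 = 79.39 kPa.
σ'_f = 79.39 ≤ σ'_p = 140 kPa, so the clay remains overconsolidated and only the recompression index applies:
S_c = C_r·H/(1+e₀)·log₁₀(σ'_f/σ'_0) = 0.053×3.6/1.69×log₁₀(79.39/51.79)
    = 0.1129 × 0.18552 = 0.02095 m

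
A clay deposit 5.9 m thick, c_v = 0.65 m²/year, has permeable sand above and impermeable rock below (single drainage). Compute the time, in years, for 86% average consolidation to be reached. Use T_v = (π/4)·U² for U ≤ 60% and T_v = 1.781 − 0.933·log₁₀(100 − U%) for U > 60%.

t ≈ 38.1 years

Drainage path length: H_d = H = 5.9 m (single drainage).
U > 60%: T_v = 1.781 − 0.933·log₁₀(100 − 86) = 0.71166.
t = T_v·H_d²/c_v = 0.71166×5.9²/0.65 = 38.11 years.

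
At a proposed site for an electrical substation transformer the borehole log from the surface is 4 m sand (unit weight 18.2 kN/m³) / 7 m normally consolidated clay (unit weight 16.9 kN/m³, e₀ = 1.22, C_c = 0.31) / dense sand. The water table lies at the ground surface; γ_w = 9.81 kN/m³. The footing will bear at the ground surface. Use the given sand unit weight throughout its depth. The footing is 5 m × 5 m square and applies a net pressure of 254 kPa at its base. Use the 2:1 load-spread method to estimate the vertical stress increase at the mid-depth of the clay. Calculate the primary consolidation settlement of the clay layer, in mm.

Mid-depth of clay below the ground surface: z = 4 + 7/2 = 7.5 m.
Total vertical stress at mid-clay: σ_v = 18.2×4 + 16.9×3.5 = 131.95 kPa.
Pore pressure: u = 9.81×(7.5 − 0) = 73.575 kPa.
Initial effective stress: σ'_0 = σ_v − u = 131.95 − 73.575 = 58.375 kPa.
Stress increase at mid-clay by the 2:1 spreading method:
Δσ = qBL/((B+z)(L+z)) = 254×5×5/((5+7.5)(5+7.5)) = 40.64 kPa
Final effective stress: σ'_f = σ'_0 + Δσ = 58.375 + 40.64 = 99.015 kPa.
Normally consolidated clay, so the full stress increment lies on the virgin compression line:
S_c = C_c·H/(1+e₀)·log₁₀(σ'_f/σ'_0) = 0.31×7/(1+1.22)×log₁₀(99.015/58.375)
    = 0.97748 × 0.22947 = 0.2243 m

S_c ≈ 224 mm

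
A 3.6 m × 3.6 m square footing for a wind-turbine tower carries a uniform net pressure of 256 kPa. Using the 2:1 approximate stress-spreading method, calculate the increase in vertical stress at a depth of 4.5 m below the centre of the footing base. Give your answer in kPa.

Δσ_z ≈ 50.6 kPa

By the 2:1 method the load spreads at 1 horizontal : 2 vertical, so at depth z the loaded area has grown by z in each plan dimension:
Δσ = qBL/((B+z)(L+z)) = 256×3.6×3.6/((3.6+4.5)(3.6+4.5)) = 50.568 kPa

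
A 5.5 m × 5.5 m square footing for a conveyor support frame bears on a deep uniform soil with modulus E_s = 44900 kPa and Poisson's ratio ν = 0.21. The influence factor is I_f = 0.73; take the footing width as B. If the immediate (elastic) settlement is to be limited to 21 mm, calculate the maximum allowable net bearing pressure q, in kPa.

S_e = q·B·(1−ν²)/E_s · I_f  ⇒  q = S_e·E_s / (B·(1−ν²)·I_f).
q = 0.021 × 44900 / (5.5 × 0.9559 × 0.73) = 245.7 kPa

q ≈ 246 kPa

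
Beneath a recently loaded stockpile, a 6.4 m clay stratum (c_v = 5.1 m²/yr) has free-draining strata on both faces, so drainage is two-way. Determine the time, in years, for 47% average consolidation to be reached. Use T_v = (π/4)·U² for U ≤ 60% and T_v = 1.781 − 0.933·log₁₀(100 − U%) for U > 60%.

Drainage path length: H_d = H/2 = 3.2 m (double drainage).
U ≤ 60%: T_v = (π/4)·U² = (π/4)×0.47² = 0.17349.
t = T_v·H_d²/c_v = 0.17349×3.2²/5.1 = 0.3483 years.

t ≈ 0.348 years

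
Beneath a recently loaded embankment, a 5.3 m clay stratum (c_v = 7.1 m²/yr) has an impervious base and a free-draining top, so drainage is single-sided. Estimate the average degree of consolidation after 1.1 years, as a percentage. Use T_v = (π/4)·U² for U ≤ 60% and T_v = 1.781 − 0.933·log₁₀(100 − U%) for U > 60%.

U ≈ 59.5 %

Drainage path length: H_d = H = 5.3 m (single drainage).
T_v = c_v·t/H_d² = 7.1×1.1/5.3² = 0.27803.
T_v = 0.27803 corresponds to the U ≤ 60% branch:
U = √(4T_v/π) = 0.595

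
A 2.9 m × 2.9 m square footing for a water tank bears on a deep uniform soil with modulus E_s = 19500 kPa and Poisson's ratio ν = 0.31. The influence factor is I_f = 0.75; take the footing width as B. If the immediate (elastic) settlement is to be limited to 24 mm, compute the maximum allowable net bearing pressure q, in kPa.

S_e = q·B·(1−ν²)/E_s · I_f  ⇒  q = S_e·E_s / (B·(1−ν²)·I_f).
q = 0.024 × 19500 / (2.9 × 0.9039 × 0.75) = 238 kPa

q ≈ 238 kPa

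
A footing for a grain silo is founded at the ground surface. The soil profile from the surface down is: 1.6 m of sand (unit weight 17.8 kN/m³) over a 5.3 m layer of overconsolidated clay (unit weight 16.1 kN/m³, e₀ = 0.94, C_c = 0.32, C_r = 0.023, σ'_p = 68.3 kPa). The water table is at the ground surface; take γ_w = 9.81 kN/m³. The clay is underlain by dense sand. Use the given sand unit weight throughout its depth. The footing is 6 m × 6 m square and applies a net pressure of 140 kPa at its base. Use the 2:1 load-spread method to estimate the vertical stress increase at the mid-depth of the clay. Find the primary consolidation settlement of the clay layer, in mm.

S_c ≈ 70.6 mm

Mid-depth of clay below the ground surface: z = 1.6 + 5.3/2 = 4.25 m.
Total vertical stress at mid-clay: σ_v = 17.8×1.6 + 16.1×2.65 = 71.145 kPa.
Pore pressure: u = 9.81×(4.25 − 0) = 41.693 kPa.
Initial effective stress: σ'_0 = σ_v − u = 71.145 − 41.693 = 29.452 kPa.
Stress increase at mid-clay by the 2:1 spreading method:
Δσ = qBL/((B+z)(L+z)) = 140×6×6/((6+4.25)(6+4.25)) = 47.971 kPa
Final effective stress: σ'_f = 29.452 + 47.971 = 77.423 kPa.
σ'_f = 77.423 > σ'_p = 68.3 kPa, so the stress path crosses the preconsolidation pressure — recompression up to σ'_p, then virgin compression beyond:
S_c = H/(1+e₀)·[C_r·log₁₀(σ'_p/σ'_0) + C_c·log₁₀(σ'_f/σ'_p)]
    = 5.3/1.94 × [0.023×log₁₀(68.3/29.452) + 0.32×log₁₀(77.423/68.3)]
    = 2.732 × [0.008402 + 0.017424] = 0.07056 m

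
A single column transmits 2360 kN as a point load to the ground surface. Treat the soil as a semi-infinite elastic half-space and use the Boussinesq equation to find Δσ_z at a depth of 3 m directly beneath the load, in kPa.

Boussinesq vertical stress below a point load on an elastic half-space:
Δσ_z = 3P/(2πz²) · [1 + (r/z)²]^(−5/2)
r/z = 0/3 = 0; [1+(r/z)²]^(−5/2) = 1.
Δσ_z = 3×2360/(2π×3²) × 1 = 125.2 × 1 = 125.2 kPa

Δσ_z ≈ 125 kPa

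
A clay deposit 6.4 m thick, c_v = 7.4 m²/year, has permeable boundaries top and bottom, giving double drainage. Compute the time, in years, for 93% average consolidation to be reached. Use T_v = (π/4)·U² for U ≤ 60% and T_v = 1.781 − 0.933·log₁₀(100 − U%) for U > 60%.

t ≈ 1.37 years

Drainage path length: H_d = H/2 = 3.2 m (double drainage).
U > 60%: T_v = 1.781 − 0.933·log₁₀(100 − 93) = 0.99252.
t = T_v·H_d²/c_v = 0.99252×3.2²/7.4 = 1.373 years.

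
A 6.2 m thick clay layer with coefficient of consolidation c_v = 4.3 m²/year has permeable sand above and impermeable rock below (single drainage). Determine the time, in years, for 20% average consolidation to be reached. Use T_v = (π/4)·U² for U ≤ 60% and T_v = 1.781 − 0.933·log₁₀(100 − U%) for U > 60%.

t ≈ 0.281 years

Drainage path length: H_d = H = 6.2 m (single drainage).
U ≤ 60%: T_v = (π/4)·U² = (π/4)×0.2² = 0.031416.
t = T_v·H_d²/c_v = 0.031416×6.2²/4.3 = 0.2808 years.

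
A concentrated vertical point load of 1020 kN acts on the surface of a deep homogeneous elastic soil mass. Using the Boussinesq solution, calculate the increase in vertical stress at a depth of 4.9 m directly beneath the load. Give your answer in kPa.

Boussinesq vertical stress below a point load on an elastic half-space:
Δσ_z = 3P/(2πz²) · [1 + (r/z)²]^(−5/2)
r/z = 0/4.9 = 0; [1+(r/z)²]^(−5/2) = 1.
Δσ_z = 3×1020/(2π×4.9²) × 1 = 20.284 × 1 = 20.28 kPa

Δσ_z ≈ 20.3 kPa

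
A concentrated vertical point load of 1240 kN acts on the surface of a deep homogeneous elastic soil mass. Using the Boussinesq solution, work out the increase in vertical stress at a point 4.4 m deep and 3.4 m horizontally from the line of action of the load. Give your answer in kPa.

Boussinesq vertical stress below a point load on an elastic half-space:
Δσ_z = 3P/(2πz²) · [1 + (r/z)²]^(−5/2)
r/z = 3.4/4.4 = 0.77273; [1+(r/z)²]^(−5/2) = 0.31022.
Δσ_z = 3×1240/(2π×4.4²) × 0.31022 = 30.581 × 0.31022 = 9.487 kPa

Δσ_z ≈ 9.49 kPa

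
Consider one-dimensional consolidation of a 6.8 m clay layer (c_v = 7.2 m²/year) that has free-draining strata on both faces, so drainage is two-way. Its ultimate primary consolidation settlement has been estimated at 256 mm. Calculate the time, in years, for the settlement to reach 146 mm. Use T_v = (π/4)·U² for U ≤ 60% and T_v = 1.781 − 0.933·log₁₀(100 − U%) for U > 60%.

t ≈ 0.41 years

Drainage path length: H_d = H/2 = 3.4 m (double drainage).
U = S(t)/S_ult = 146/256 = 0.5703.
U ≤ 60%: T_v = (π/4)·U² = (π/4)×0.57031² = 0.25546.
t = T_v·H_d²/c_v = 0.25546×3.4²/7.2 = 0.4102 years.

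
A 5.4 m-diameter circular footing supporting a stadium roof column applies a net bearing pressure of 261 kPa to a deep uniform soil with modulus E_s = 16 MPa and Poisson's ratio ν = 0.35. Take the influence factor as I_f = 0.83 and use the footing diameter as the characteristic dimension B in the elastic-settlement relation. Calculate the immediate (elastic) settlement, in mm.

S_e ≈ 64.2 mm

Immediate (elastic) settlement: S_e = q·B·(1−ν²)/E_s · I_f.
E_s = 16 MPa = 16000 kPa.
S_e = 261 × 5.4 × (1 − 0.35²) / 16000 × 0.83
    = 261 × 5.4 × 0.8775 / 16000 × 0.83
    = 0.06416 m = 64.16 mm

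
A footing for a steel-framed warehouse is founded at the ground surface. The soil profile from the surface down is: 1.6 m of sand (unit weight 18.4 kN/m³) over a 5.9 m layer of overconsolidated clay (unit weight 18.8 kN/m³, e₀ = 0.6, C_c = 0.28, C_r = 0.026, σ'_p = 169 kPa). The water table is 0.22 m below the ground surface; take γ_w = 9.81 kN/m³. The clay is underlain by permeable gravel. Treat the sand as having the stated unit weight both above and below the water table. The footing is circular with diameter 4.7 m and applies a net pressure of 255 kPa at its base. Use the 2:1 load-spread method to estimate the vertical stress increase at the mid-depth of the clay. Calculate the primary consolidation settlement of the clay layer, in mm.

S_c ≈ 39 mm

Mid-depth of clay below the ground surface: z = 1.6 + 5.9/2 = 4.55 m.
Total vertical stress at mid-clay: σ_v = 18.4×1.6 + 18.8×2.95 = 84.9 kPa.
Pore pressure: u = 9.81×(4.55 − 0.22) = 42.477 kPa.
Initial effective stress: σ'_0 = σ_v − u = 84.9 − 42.477 = 42.423 kPa.
Stress increase at mid-clay by the 2:1 spreading method:
Δσ ≈ qD²/(D+z)² = 255×4.7²/(4.7+4.55)² = 65.834 kPa
Final effective stress: σ'_f = 42.423 + 65.834 = 108.26 kPa.
σ'_f = 108.26 ≤ σ'_p = 169 kPa, so the clay remains overconsolidated and only the recompression index applies:
S_c = C_r·H/(1+e₀)·log₁₀(σ'_f/σ'_0) = 0.026×5.9/1.6×log₁₀(108.26/42.423)
    = 0.095875 × 0.40687 = 0.03901 m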